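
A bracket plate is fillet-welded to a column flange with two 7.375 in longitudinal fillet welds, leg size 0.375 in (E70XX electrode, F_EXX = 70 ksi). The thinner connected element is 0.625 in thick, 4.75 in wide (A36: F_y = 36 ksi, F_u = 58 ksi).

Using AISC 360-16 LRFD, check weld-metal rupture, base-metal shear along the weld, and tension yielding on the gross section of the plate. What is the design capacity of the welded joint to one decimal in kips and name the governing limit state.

96.2 kips (gross-section yield governs)

Weld metal: throat = 0.707×0.375 = 0.26513 in, L = 2×7.375 = 14.75 in. φR_n = 0.75 × 0.6 × 70 × 0.26513 × 14.75 = 123.2 kips.
Base metal shear (0.625 in plate): yield φR_n = 1.0×0.6×36×0.625×14.75 = 199.1 kips; rupture φR_n = 0.75×0.6×58×0.625×14.75 = 240.6 kips; take 199.1 kips (yield).
Tension yield (gross): A_g = 4.75×0.625 = 2.9688 in². φR_n = 0.90 × 36 × 2.9688 = 96.2 kips.
Governing: min(123.2, 199.1, 96.2) = 96.2 kips → gross-section yield.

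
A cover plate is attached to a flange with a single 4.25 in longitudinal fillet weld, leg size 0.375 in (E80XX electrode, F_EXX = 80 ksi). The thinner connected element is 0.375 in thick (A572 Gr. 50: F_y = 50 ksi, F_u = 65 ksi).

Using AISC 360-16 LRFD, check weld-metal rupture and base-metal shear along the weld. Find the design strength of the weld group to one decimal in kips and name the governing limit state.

40.6 kips (weld metal governs)

Weld metal: throat = 0.707×0.375 = 0.26513 in, L = 4.25 in. φR_n = 0.75 × 0.6 × 80 × 0.26513 × 4.25 = 40.6 kips.
Base metal shear (0.375 in plate): yield φR_n = 1.0×0.6×50×0.375×4.25 = 47.8 kips; rupture φR_n = 0.75×0.6×65×0.375×4.25 = 46.6 kips; take 46.6 kips (rupture).
Governing: min(40.6, 46.6) = 40.6 kips → weld metal.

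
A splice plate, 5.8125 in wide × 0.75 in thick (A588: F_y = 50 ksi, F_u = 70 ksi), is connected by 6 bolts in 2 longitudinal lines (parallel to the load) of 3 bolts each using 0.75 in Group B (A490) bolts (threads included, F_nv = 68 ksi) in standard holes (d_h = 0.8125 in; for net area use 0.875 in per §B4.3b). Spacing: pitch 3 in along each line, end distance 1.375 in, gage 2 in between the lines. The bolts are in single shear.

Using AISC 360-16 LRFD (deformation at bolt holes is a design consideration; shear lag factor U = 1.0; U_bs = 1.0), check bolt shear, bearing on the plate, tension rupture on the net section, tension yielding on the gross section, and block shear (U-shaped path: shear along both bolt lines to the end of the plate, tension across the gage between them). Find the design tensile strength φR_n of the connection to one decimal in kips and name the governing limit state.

135.2 kips (bolt shear governs)

Bolt shear: A_b = π(0.75)²/4 = 0.44179 in². φR_n = 0.75 × 68 × 0.44179 × 6 × 1 = 135.2 kips.
Bearing (0.75 in plate, F_u = 70 ksi): end bolts L_c = 1.375 − 0.8125/2 = 0.96875, R_n = min(1.2×0.96875×0.75×70, 2.4×0.75×0.75×70) = 61.031 kips/bolt; interior L_c = 3 − 0.8125 = 2.1875, R_n = 94.5 kips/bolt. φR_n = 0.75 × (2×61.031 + 4×94.5) = 375.0 kips.
Tension rupture (net): A_n = (5.8125 − 2×0.875)×0.75 = 3.0469 in² (U = 1.0, A_e = A_n). φR_n = 0.75 × 70 × 3.0469 = 160.0 kips.
Tension yield (gross): A_g = 5.8125×0.75 = 4.3594 in². φR_n = 0.90 × 50 × 4.3594 = 196.2 kips.
Block shear: shear path 2×[1.375+2×3] = 2×7.375 in, A_gv = 11.063, A_nv = 2×(7.375 − 2.5×0.875)×0.75 = 7.7813 in²; tension across gage: (2 − 1×0.875)×0.75 = 0.84375 in². R_n = min(0.6×70×7.7813, 0.6×50×11.063) + 1.0×70×0.84375 = min(326.81, 331.89) + 59.063 = 385.87 kips. φR_n = 0.75 × 385.87 = 289.4 kips.
Governing: min(135.2, 375.0, 160.0, 196.2, 289.4) = 135.2 kips → bolt shear.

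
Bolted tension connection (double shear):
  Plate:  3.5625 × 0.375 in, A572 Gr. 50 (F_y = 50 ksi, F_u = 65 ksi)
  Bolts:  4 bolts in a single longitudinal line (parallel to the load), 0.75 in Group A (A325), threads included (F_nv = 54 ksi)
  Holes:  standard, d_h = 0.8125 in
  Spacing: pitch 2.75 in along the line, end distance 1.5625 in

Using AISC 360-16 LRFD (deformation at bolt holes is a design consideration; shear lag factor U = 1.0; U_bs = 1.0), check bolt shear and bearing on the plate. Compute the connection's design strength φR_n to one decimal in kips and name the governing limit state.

124.1 kips (bearing governs)

Bolt shear: A_b = π(0.75)²/4 = 0.44179 in². φR_n = 0.75 × 54 × 0.44179 × 4 × 2 = 143.1 kips.
Bearing (0.375 in plate, F_u = 65 ksi): end bolts L_c = 1.5625 − 0.8125/2 = 1.15625, R_n = min(1.2×1.15625×0.375×65, 2.4×0.75×0.375×65) = 33.82 kips/bolt; interior L_c = 2.75 − 0.8125 = 1.9375, R_n = 43.875 kips/bolt. φR_n = 0.75 × (1×33.82 + 3×43.875) = 124.1 kips.
Governing: min(143.1, 124.1) = 124.1 kips → bearing.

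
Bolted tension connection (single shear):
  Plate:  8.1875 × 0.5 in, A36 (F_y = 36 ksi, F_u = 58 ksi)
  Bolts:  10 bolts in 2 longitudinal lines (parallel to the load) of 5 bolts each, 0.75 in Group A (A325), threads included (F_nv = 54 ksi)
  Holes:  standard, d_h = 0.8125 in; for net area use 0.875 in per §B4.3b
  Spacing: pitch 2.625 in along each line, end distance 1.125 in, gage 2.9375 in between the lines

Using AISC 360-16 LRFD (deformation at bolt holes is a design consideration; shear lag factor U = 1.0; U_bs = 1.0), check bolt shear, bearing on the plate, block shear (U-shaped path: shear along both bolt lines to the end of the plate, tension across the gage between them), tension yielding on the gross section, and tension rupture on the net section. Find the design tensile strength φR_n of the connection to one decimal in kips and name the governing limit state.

132.6 kips (gross-section yield governs)

Bolt shear: A_b = π(0.75)²/4 = 0.44179 in². φR_n = 0.75 × 54 × 0.44179 × 10 × 1 = 178.9 kips.
Bearing (0.5 in plate, F_u = 58 ksi): end bolts L_c = 1.125 − 0.8125/2 = 0.71875, R_n = min(1.2×0.71875×0.5×58, 2.4×0.75×0.5×58) = 25.013 kips/bolt; interior L_c = 2.625 − 0.8125 = 1.8125, R_n = 52.2 kips/bolt. φR_n = 0.75 × (2×25.013 + 8×52.2) = 350.7 kips.
Block shear: shear path 2×[1.125+4×2.625] = 2×11.625 in, A_gv = 11.625, A_nv = 2×(11.625 − 4.5×0.875)×0.5 = 7.6875 in²; tension across gage: (2.9375 − 1×0.875)×0.5 = 1.0313 in². R_n = min(0.6×58×7.6875, 0.6×36×11.625) + 1.0×58×1.0313 = min(267.53, 251.1) + 59.815 = 310.92 kips. φR_n = 0.75 × 310.92 = 233.2 kips.
Tension yield (gross): A_g = 8.1875×0.5 = 4.0938 in². φR_n = 0.90 × 36 × 4.0938 = 132.6 kips.
Tension rupture (net): A_n = (8.1875 − 2×0.875)×0.5 = 3.2188 in² (U = 1.0, A_e = A_n). φR_n = 0.75 × 58 × 3.2188 = 140.0 kips.
Governing: min(178.9, 350.7, 233.2, 132.6, 140.0) = 132.6 kips → gross-section yield.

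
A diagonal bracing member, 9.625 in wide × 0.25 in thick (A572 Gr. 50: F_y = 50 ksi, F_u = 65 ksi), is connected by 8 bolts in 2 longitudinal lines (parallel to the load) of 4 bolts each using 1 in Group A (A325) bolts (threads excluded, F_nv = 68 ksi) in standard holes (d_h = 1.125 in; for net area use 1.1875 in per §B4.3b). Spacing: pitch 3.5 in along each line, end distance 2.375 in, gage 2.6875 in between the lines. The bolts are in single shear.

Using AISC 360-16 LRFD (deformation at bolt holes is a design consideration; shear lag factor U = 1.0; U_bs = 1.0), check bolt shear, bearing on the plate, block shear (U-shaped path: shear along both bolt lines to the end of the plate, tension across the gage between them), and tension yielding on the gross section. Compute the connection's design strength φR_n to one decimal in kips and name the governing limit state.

108.3 kips (gross-section yield governs)

Bolt shear: A_b = π(1)²/4 = 0.7854 in². φR_n = 0.75 × 68 × 0.7854 × 8 × 1 = 320.4 kips.
Bearing (0.25 in plate, F_u = 65 ksi): end bolts L_c = 2.375 − 1.125/2 = 1.8125, R_n = min(1.2×1.8125×0.25×65, 2.4×1×0.25×65) = 35.344 kips/bolt; interior L_c = 3.5 − 1.125 = 2.375, R_n = 39 kips/bolt. φR_n = 0.75 × (2×35.344 + 6×39) = 228.5 kips.
Block shear: shear path 2×[2.375+3×3.5] = 2×12.875 in, A_gv = 6.4375, A_nv = 2×(12.875 − 3.5×1.1875)×0.25 = 4.3594 in²; tension across gage: (2.6875 − 1×1.1875)×0.25 = 0.375 in². R_n = min(0.6×65×4.3594, 0.6×50×6.4375) + 1.0×65×0.375 = min(170.02, 193.13) + 24.375 = 194.4 kips. φR_n = 0.75 × 194.4 = 145.8 kips.
Tension yield (gross): A_g = 9.625×0.25 = 2.4063 in². φR_n = 0.90 × 50 × 2.4063 = 108.3 kips.
Governing: min(320.4, 228.5, 145.8, 108.3) = 108.3 kips → gross-section yield.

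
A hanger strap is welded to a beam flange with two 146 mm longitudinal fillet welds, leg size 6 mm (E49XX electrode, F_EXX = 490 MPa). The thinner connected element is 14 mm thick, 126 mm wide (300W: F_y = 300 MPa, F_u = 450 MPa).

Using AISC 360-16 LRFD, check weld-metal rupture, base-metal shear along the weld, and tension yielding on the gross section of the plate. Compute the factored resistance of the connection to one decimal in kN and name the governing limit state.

273.1 kN (weld metal governs)

Weld metal: throat = 0.707×6 = 4.242 mm, L = 2×146 = 292 mm. φR_n = 0.75 × 0.6 × 490 × 4.242 × 292 = 273.1 kN.
Base metal shear (14 mm plate): yield φR_n = 1.0×0.6×300×14×292 = 735.8 kN; rupture φR_n = 0.75×0.6×450×14×292 = 827.8 kN; take 735.8 kN (yield).
Tension yield (gross): A_g = 126×14 = 1764 mm². φR_n = 0.90 × 300 × 1764 = 476.3 kN.
Governing: min(273.1, 735.8, 476.3) = 273.1 kN → weld metal.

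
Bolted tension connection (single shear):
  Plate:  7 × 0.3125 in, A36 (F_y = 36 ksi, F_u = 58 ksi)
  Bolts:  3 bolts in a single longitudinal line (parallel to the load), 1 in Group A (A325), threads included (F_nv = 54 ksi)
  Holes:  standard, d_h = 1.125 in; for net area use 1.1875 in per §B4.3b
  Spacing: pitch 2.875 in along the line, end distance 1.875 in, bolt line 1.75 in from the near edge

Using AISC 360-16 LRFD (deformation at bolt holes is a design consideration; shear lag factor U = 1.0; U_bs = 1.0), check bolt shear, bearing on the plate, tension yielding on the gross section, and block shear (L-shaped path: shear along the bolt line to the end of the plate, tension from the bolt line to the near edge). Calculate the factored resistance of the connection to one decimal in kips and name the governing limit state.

Bolt shear: A_b = π(1)²/4 = 0.7854 in². φR_n = 0.75 × 54 × 0.7854 × 3 × 1 = 95.4 kips.
Bearing (0.3125 in plate, F_u = 58 ksi): end bolts L_c = 1.875 − 1.125/2 = 1.3125, R_n = min(1.2×1.3125×0.3125×58, 2.4×1×0.3125×58) = 28.547 kips/bolt; interior L_c = 2.875 − 1.125 = 1.75, R_n = 38.063 kips/bolt. φR_n = 0.75 × (1×28.547 + 2×38.063) = 78.5 kips.
Tension yield (gross): A_g = 7×0.3125 = 2.1875 in². φR_n = 0.90 × 36 × 2.1875 = 70.9 kips.
Block shear: shear path 1×[1.875+2×2.875] = 1×7.625 in, A_gv = 2.3828, A_nv = 1×(7.625 − 2.5×1.1875)×0.3125 = 1.4551 in²; tension to near edge: (1.75 − 0.5×1.1875)×0.3125 = 0.36133 in². R_n = min(0.6×58×1.4551, 0.6×36×2.3828) + 1.0×58×0.36133 = min(50.637, 51.468) + 20.957 = 71.594 kips. φR_n = 0.75 × 71.594 = 53.7 kips.
Governing: min(95.4, 78.5, 70.9, 53.7) = 53.7 kips → block shear.

53.7 kips (block shear governs)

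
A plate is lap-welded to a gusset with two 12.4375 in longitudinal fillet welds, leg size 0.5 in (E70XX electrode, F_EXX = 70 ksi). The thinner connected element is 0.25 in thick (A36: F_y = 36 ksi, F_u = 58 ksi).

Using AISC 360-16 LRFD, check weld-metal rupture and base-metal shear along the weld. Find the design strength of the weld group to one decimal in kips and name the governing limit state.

134.3 kips (base-metal shear governs)

Weld metal: throat = 0.707×0.5 = 0.3535 in, L = 2×12.4375 = 24.875 in. φR_n = 0.75 × 0.6 × 70 × 0.3535 × 24.875 = 277.0 kips.
Base metal shear (0.25 in plate): yield φR_n = 1.0×0.6×36×0.25×24.875 = 134.3 kips; rupture φR_n = 0.75×0.6×58×0.25×24.875 = 162.3 kips; take 134.3 kips (yield).
Governing: min(277.0, 134.3) = 134.3 kips → base-metal shear.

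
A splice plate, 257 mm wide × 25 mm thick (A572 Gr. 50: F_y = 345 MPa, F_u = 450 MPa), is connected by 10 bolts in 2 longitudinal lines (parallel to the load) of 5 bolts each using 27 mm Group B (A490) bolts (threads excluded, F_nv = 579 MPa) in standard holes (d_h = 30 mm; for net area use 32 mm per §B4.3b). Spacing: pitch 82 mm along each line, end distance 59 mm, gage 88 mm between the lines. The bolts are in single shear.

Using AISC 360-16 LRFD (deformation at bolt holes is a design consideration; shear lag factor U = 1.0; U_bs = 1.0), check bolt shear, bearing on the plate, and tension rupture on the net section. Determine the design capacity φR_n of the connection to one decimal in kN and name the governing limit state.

Bolt shear: A_b = π(27)²/4 = 572.56 mm². φR_n = 0.75 × 579 × 572.56 × 10 × 1 = 2486.3 kN.
Bearing (25 mm plate, F_u = 450 MPa): end bolts L_c = 59 − 30/2 = 44, R_n = min(1.2×44×25×450, 2.4×27×25×450) = 594 kN/bolt; interior L_c = 82 − 30 = 52, R_n = 702 kN/bolt. φR_n = 0.75 × (2×594 + 8×702) = 5103.0 kN.
Tension rupture (net): A_n = (257 − 2×32)×25 = 4825 mm² (U = 1.0, A_e = A_n). φR_n = 0.75 × 450 × 4825 = 1628.4 kN.
Governing: min(2486.3, 5103.0, 1628.4) = 1628.4 kN → net-section rupture.

1628.4 kN (net-section rupture governs)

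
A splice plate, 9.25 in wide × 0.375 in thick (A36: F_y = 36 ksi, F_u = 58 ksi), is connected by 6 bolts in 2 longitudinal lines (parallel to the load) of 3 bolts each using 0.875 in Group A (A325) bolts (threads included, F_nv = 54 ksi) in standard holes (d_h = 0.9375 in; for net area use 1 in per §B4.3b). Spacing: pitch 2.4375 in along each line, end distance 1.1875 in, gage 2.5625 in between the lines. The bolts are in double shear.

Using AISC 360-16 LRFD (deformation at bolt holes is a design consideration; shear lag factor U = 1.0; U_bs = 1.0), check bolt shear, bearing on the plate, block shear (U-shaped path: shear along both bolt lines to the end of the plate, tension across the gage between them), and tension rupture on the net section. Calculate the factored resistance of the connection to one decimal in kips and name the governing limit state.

95.2 kips (block shear governs)

Bolt shear: A_b = π(0.875)²/4 = 0.60132 in². φR_n = 0.75 × 54 × 0.60132 × 6 × 2 = 292.2 kips.
Bearing (0.375 in plate, F_u = 58 ksi): end bolts L_c = 1.1875 − 0.9375/2 = 0.71875, R_n = min(1.2×0.71875×0.375×58, 2.4×0.875×0.375×58) = 18.759 kips/bolt; interior L_c = 2.4375 − 0.9375 = 1.5, R_n = 39.15 kips/bolt. φR_n = 0.75 × (2×18.759 + 4×39.15) = 145.6 kips.
Block shear: shear path 2×[1.1875+2×2.4375] = 2×6.0625 in, A_gv = 4.5469, A_nv = 2×(6.0625 − 2.5×1)×0.375 = 2.6719 in²; tension across gage: (2.5625 − 1×1)×0.375 = 0.58594 in². R_n = min(0.6×58×2.6719, 0.6×36×4.5469) + 1.0×58×0.58594 = min(92.982, 98.213) + 33.985 = 126.97 kips. φR_n = 0.75 × 126.97 = 95.2 kips.
Tension rupture (net): A_n = (9.25 − 2×1)×0.375 = 2.7188 in² (U = 1.0, A_e = A_n). φR_n = 0.75 × 58 × 2.7188 = 118.3 kips.
Governing: min(292.2, 145.6, 95.2, 118.3) = 95.2 kips → block shear.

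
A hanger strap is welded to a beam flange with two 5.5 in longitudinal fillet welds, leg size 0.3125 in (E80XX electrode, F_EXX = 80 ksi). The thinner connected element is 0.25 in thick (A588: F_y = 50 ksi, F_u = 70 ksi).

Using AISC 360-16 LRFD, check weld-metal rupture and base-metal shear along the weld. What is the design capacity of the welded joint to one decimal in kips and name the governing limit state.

82.5 kips (base-metal shear governs)

Weld metal: throat = 0.707×0.3125 = 0.22094 in, L = 2×5.5 = 11 in. φR_n = 0.75 × 0.6 × 80 × 0.22094 × 11 = 87.5 kips.
Base metal shear (0.25 in plate): yield φR_n = 1.0×0.6×50×0.25×11 = 82.5 kips; rupture φR_n = 0.75×0.6×70×0.25×11 = 86.6 kips; take 82.5 kips (yield).
Governing: min(87.5, 82.5) = 82.5 kips → base-metal shear.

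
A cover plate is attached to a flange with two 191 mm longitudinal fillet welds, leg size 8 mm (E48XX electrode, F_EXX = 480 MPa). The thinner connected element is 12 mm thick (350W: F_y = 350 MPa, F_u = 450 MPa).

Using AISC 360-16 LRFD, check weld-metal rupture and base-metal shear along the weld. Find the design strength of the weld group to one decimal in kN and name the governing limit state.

466.7 kN (weld metal governs)

Weld metal: throat = 0.707×8 = 5.656 mm, L = 2×191 = 382 mm. φR_n = 0.75 × 0.6 × 480 × 5.656 × 382 = 466.7 kN.
Base metal shear (12 mm plate): yield φR_n = 1.0×0.6×350×12×382 = 962.6 kN; rupture φR_n = 0.75×0.6×450×12×382 = 928.3 kN; take 928.3 kN (rupture).
Governing: min(466.7, 928.3) = 466.7 kN → weld metal.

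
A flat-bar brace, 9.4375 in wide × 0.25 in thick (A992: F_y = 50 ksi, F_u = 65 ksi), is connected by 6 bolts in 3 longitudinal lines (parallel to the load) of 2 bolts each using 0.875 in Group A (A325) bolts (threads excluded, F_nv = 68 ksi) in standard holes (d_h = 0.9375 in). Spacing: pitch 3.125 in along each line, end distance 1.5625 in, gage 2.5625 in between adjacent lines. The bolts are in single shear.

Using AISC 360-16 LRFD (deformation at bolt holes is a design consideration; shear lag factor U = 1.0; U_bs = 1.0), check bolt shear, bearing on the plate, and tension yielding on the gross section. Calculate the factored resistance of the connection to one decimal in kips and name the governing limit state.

Bolt shear: A_b = π(0.875)²/4 = 0.60132 in². φR_n = 0.75 × 68 × 0.60132 × 6 × 1 = 184.0 kips.
Bearing (0.25 in plate, F_u = 65 ksi): end bolts L_c = 1.5625 − 0.9375/2 = 1.09375, R_n = min(1.2×1.09375×0.25×65, 2.4×0.875×0.25×65) = 21.328 kips/bolt; interior L_c = 3.125 − 0.9375 = 2.1875, R_n = 34.125 kips/bolt. φR_n = 0.75 × (3×21.328 + 3×34.125) = 124.8 kips.
Tension yield (gross): A_g = 9.4375×0.25 = 2.3594 in². φR_n = 0.90 × 50 × 2.3594 = 106.2 kips.
Governing: min(184.0, 124.8, 106.2) = 106.2 kips → gross-section yield.

106.2 kips (gross-section yield governs)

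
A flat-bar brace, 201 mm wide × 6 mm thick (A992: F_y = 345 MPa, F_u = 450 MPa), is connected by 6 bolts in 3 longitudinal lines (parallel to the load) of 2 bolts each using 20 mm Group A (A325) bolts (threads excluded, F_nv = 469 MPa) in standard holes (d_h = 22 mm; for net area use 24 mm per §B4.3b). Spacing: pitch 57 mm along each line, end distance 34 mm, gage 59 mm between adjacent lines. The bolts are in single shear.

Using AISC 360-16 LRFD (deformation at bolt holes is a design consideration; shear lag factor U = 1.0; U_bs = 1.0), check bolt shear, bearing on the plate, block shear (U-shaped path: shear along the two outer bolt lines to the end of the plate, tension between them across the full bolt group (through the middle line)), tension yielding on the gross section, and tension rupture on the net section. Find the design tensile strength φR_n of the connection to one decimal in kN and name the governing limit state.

261.2 kN (net-section rupture governs)

Bolt shear: A_b = π(20)²/4 = 314.16 mm². φR_n = 0.75 × 469 × 314.16 × 6 × 1 = 663.0 kN.
Bearing (6 mm plate, F_u = 450 MPa): end bolts L_c = 34 − 22/2 = 23, R_n = min(1.2×23×6×450, 2.4×20×6×450) = 74.52 kN/bolt; interior L_c = 57 − 22 = 35, R_n = 113.4 kN/bolt. φR_n = 0.75 × (3×74.52 + 3×113.4) = 422.8 kN.
Block shear: shear path 2×[34+1×57] = 2×91 mm, A_gv = 1092, A_nv = 2×(91 − 1.5×24)×6 = 660 mm²; tension across gage: (118 − 2×24)×6 = 420 mm². R_n = min(0.6×450×660, 0.6×345×1092) + 1.0×450×420 = min(178.2, 226.04) + 189 = 367.2 kN. φR_n = 0.75 × 367.2 = 275.4 kN.
Tension yield (gross): A_g = 201×6 = 1206 mm². φR_n = 0.90 × 345 × 1206 = 374.5 kN.
Tension rupture (net): A_n = (201 − 3×24)×6 = 774 mm² (U = 1.0, A_e = A_n). φR_n = 0.75 × 450 × 774 = 261.2 kN.
Governing: min(663.0, 422.8, 275.4, 374.5, 261.2) = 261.2 kN → net-section rupture.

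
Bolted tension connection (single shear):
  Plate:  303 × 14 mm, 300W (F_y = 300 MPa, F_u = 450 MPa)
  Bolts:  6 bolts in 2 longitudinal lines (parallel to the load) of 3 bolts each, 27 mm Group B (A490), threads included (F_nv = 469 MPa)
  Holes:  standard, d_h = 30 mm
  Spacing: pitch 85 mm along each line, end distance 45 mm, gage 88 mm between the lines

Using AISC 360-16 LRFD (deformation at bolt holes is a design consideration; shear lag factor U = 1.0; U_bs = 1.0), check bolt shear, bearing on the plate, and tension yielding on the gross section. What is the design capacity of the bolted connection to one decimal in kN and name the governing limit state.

Bolt shear: A_b = π(27)²/4 = 572.56 mm². φR_n = 0.75 × 469 × 572.56 × 6 × 1 = 1208.4 kN.
Bearing (14 mm plate, F_u = 450 MPa): end bolts L_c = 45 − 30/2 = 30, R_n = min(1.2×30×14×450, 2.4×27×14×450) = 226.8 kN/bolt; interior L_c = 85 − 30 = 55, R_n = 408.24 kN/bolt. φR_n = 0.75 × (2×226.8 + 4×408.24) = 1564.9 kN.
Tension yield (gross): A_g = 303×14 = 4242 mm². φR_n = 0.90 × 300 × 4242 = 1145.3 kN.
Governing: min(1208.4, 1564.9, 1145.3) = 1145.3 kN → gross-section yield.

1145.3 kN (gross-section yield governs)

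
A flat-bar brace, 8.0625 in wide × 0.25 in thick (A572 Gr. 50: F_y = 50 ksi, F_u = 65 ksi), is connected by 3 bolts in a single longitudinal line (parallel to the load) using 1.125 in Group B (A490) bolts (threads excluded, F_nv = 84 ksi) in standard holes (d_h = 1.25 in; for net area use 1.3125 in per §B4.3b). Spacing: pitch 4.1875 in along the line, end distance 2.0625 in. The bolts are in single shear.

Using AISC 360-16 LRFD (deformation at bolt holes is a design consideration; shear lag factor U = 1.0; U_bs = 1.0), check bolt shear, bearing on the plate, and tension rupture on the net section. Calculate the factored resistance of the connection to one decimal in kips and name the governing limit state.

82.3 kips (net-section rupture governs)

Bolt shear: A_b = π(1.125)²/4 = 0.99402 in². φR_n = 0.75 × 84 × 0.99402 × 3 × 1 = 187.9 kips.
Bearing (0.25 in plate, F_u = 65 ksi): end bolts L_c = 2.0625 − 1.25/2 = 1.4375, R_n = min(1.2×1.4375×0.25×65, 2.4×1.125×0.25×65) = 28.031 kips/bolt; interior L_c = 4.1875 − 1.25 = 2.9375, R_n = 43.875 kips/bolt. φR_n = 0.75 × (1×28.031 + 2×43.875) = 86.8 kips.
Tension rupture (net): A_n = (8.0625 − 1×1.3125)×0.25 = 1.6875 in² (U = 1.0, A_e = A_n). φR_n = 0.75 × 65 × 1.6875 = 82.3 kips.
Governing: min(187.9, 86.8, 82.3) = 82.3 kips → net-section rupture.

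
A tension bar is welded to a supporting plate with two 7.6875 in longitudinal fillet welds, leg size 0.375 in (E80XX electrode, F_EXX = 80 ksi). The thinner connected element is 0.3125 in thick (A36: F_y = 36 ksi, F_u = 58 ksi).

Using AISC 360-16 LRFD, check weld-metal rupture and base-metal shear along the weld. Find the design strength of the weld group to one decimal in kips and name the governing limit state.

103.8 kips (base-metal shear governs)

Weld metal: throat = 0.707×0.375 = 0.26513 in, L = 2×7.6875 = 15.375 in. φR_n = 0.75 × 0.6 × 80 × 0.26513 × 15.375 = 146.7 kips.
Base metal shear (0.3125 in plate): yield φR_n = 1.0×0.6×36×0.3125×15.375 = 103.8 kips; rupture φR_n = 0.75×0.6×58×0.3125×15.375 = 125.4 kips; take 103.8 kips (yield).
Governing: min(146.7, 103.8) = 103.8 kips → base-metal shear.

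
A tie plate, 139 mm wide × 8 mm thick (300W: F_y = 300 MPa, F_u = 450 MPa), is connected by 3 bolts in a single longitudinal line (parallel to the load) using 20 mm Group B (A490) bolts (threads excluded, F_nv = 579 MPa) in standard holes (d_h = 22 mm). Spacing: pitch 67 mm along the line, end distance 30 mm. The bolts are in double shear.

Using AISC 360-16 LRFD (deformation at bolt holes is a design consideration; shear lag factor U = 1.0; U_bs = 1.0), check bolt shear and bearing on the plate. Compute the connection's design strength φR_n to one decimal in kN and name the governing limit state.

Bolt shear: A_b = π(20)²/4 = 314.16 mm². φR_n = 0.75 × 579 × 314.16 × 3 × 2 = 818.5 kN.
Bearing (8 mm plate, F_u = 450 MPa): end bolts L_c = 30 − 22/2 = 19, R_n = min(1.2×19×8×450, 2.4×20×8×450) = 82.08 kN/bolt; interior L_c = 67 − 22 = 45, R_n = 172.8 kN/bolt. φR_n = 0.75 × (1×82.08 + 2×172.8) = 320.8 kN.
Governing: min(818.5, 320.8) = 320.8 kN → bearing.

320.8 kN (bearing governs)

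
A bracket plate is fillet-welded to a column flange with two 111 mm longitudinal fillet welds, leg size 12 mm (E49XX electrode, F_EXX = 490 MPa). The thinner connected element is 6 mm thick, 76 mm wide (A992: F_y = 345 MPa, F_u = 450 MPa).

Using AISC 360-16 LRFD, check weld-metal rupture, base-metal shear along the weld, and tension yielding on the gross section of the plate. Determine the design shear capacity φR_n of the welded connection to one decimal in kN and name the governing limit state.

141.6 kN (gross-section yield governs)

Weld metal: throat = 0.707×12 = 8.484 mm, L = 2×111 = 222 mm. φR_n = 0.75 × 0.6 × 490 × 8.484 × 222 = 415.3 kN.
Base metal shear (6 mm plate): yield φR_n = 1.0×0.6×345×6×222 = 275.7 kN; rupture φR_n = 0.75×0.6×450×6×222 = 269.7 kN; take 269.7 kN (rupture).
Tension yield (gross): A_g = 76×6 = 456 mm². φR_n = 0.90 × 345 × 456 = 141.6 kN.
Governing: min(415.3, 269.7, 141.6) = 141.6 kN → gross-section yield.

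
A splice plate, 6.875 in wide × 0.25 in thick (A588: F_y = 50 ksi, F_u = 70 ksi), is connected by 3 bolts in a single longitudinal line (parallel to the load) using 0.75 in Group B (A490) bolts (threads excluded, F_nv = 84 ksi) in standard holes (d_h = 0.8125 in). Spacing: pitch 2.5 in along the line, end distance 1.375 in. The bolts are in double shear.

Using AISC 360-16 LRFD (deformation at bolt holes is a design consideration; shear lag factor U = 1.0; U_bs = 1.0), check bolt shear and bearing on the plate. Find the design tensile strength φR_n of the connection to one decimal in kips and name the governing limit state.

62.5 kips (bearing governs)

Bolt shear: A_b = π(0.75)²/4 = 0.44179 in². φR_n = 0.75 × 84 × 0.44179 × 3 × 2 = 167.0 kips.
Bearing (0.25 in plate, F_u = 70 ksi): end bolts L_c = 1.375 − 0.8125/2 = 0.96875, R_n = min(1.2×0.96875×0.25×70, 2.4×0.75×0.25×70) = 20.344 kips/bolt; interior L_c = 2.5 − 0.8125 = 1.6875, R_n = 31.5 kips/bolt. φR_n = 0.75 × (1×20.344 + 2×31.5) = 62.5 kips.
Governing: min(167.0, 62.5) = 62.5 kips → bearing.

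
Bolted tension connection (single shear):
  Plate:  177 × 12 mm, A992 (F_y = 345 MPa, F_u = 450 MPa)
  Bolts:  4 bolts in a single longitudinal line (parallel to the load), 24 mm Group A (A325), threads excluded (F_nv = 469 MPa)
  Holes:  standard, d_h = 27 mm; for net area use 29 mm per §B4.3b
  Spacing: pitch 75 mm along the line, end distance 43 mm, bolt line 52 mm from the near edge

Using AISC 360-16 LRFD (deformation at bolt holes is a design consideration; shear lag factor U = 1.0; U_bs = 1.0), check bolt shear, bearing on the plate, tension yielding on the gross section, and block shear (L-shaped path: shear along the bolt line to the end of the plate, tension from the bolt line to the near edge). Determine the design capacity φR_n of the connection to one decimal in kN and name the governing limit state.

Bolt shear: A_b = π(24)²/4 = 452.39 mm². φR_n = 0.75 × 469 × 452.39 × 4 × 1 = 636.5 kN.
Bearing (12 mm plate, F_u = 450 MPa): end bolts L_c = 43 − 27/2 = 29.5, R_n = min(1.2×29.5×12×450, 2.4×24×12×450) = 191.16 kN/bolt; interior L_c = 75 − 27 = 48, R_n = 311.04 kN/bolt. φR_n = 0.75 × (1×191.16 + 3×311.04) = 843.2 kN.
Tension yield (gross): A_g = 177×12 = 2124 mm². φR_n = 0.90 × 345 × 2124 = 659.5 kN.
Block shear: shear path 1×[43+3×75] = 1×268 mm, A_gv = 3216, A_nv = 1×(268 − 3.5×29)×12 = 1998 mm²; tension to near edge: (52 − 0.5×29)×12 = 450 mm². R_n = min(0.6×450×1998, 0.6×345×3216) + 1.0×450×450 = min(539.46, 665.71) + 202.5 = 741.96 kN. φR_n = 0.75 × 741.96 = 556.5 kN.
Governing: min(636.5, 843.2, 659.5, 556.5) = 556.5 kN → block shear.

556.5 kN (block shear governs)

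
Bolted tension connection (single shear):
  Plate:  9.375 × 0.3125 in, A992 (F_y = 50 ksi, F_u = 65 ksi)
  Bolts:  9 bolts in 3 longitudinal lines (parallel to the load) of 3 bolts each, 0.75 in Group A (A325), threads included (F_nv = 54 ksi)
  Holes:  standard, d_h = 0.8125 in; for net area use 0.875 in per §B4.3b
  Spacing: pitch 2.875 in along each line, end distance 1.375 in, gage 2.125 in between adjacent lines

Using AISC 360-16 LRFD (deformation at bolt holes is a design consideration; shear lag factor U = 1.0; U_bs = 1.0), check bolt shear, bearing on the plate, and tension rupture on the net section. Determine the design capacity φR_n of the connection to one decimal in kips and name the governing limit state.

102.8 kips (net-section rupture governs)

Bolt shear: A_b = π(0.75)²/4 = 0.44179 in². φR_n = 0.75 × 54 × 0.44179 × 9 × 1 = 161.0 kips.
Bearing (0.3125 in plate, F_u = 65 ksi): end bolts L_c = 1.375 − 0.8125/2 = 0.96875, R_n = min(1.2×0.96875×0.3125×65, 2.4×0.75×0.3125×65) = 23.613 kips/bolt; interior L_c = 2.875 − 0.8125 = 2.0625, R_n = 36.563 kips/bolt. φR_n = 0.75 × (3×23.613 + 6×36.563) = 217.7 kips.
Tension rupture (net): A_n = (9.375 − 3×0.875)×0.3125 = 2.1094 in² (U = 1.0, A_e = A_n). φR_n = 0.75 × 65 × 2.1094 = 102.8 kips.
Governing: min(161.0, 217.7, 102.8) = 102.8 kips → net-section rupture.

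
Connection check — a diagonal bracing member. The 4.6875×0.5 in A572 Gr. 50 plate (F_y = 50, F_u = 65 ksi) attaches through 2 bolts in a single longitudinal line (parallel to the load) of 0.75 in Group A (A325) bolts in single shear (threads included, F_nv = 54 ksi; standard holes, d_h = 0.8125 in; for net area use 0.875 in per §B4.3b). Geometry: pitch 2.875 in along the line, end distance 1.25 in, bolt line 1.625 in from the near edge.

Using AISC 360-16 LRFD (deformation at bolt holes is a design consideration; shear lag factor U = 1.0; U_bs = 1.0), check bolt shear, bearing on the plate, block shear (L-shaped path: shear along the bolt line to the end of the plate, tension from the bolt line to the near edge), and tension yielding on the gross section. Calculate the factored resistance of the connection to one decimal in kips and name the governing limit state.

Bolt shear: A_b = π(0.75)²/4 = 0.44179 in². φR_n = 0.75 × 54 × 0.44179 × 2 × 1 = 35.8 kips.
Bearing (0.5 in plate, F_u = 65 ksi): end bolts L_c = 1.25 − 0.8125/2 = 0.84375, R_n = min(1.2×0.84375×0.5×65, 2.4×0.75×0.5×65) = 32.906 kips/bolt; interior L_c = 2.875 − 0.8125 = 2.0625, R_n = 58.5 kips/bolt. φR_n = 0.75 × (1×32.906 + 1×58.5) = 68.6 kips.
Block shear: shear path 1×[1.25+1×2.875] = 1×4.125 in, A_gv = 2.0625, A_nv = 1×(4.125 − 1.5×0.875)×0.5 = 1.4063 in²; tension to near edge: (1.625 − 0.5×0.875)×0.5 = 0.59375 in². R_n = min(0.6×65×1.4063, 0.6×50×2.0625) + 1.0×65×0.59375 = min(54.846, 61.875) + 38.594 = 93.44 kips. φR_n = 0.75 × 93.44 = 70.1 kips.
Tension yield (gross): A_g = 4.6875×0.5 = 2.3438 in². φR_n = 0.90 × 50 × 2.3438 = 105.5 kips.
Governing: min(35.8, 68.6, 70.1, 105.5) = 35.8 kips → bolt shear.

35.8 kips (bolt shear governs)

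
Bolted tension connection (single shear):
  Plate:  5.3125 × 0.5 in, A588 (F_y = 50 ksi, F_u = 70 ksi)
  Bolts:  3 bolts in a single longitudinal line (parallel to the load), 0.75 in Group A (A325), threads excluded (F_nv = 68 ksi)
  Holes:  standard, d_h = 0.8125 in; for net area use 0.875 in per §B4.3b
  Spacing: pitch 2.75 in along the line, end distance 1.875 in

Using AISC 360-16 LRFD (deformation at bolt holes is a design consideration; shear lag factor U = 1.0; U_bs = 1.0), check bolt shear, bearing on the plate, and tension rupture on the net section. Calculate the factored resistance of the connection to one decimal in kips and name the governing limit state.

67.6 kips (bolt shear governs)

Bolt shear: A_b = π(0.75)²/4 = 0.44179 in². φR_n = 0.75 × 68 × 0.44179 × 3 × 1 = 67.6 kips.
Bearing (0.5 in plate, F_u = 70 ksi): end bolts L_c = 1.875 − 0.8125/2 = 1.46875, R_n = min(1.2×1.46875×0.5×70, 2.4×0.75×0.5×70) = 61.688 kips/bolt; interior L_c = 2.75 − 0.8125 = 1.9375, R_n = 63 kips/bolt. φR_n = 0.75 × (1×61.688 + 2×63) = 140.8 kips.
Tension rupture (net): A_n = (5.3125 − 1×0.875)×0.5 = 2.2188 in² (U = 1.0, A_e = A_n). φR_n = 0.75 × 70 × 2.2188 = 116.5 kips.
Governing: min(67.6, 140.8, 116.5) = 67.6 kips → bolt shear.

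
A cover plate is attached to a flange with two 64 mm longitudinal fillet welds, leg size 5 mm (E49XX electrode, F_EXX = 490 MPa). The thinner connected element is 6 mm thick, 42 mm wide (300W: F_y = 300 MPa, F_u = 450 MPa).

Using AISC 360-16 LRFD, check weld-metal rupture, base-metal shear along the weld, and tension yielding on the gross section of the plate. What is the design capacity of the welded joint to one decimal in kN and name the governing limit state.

68.0 kN (gross-section yield governs)

Weld metal: throat = 0.707×5 = 3.535 mm, L = 2×64 = 128 mm. φR_n = 0.75 × 0.6 × 490 × 3.535 × 128 = 99.8 kN.
Base metal shear (6 mm plate): yield φR_n = 1.0×0.6×300×6×128 = 138.2 kN; rupture φR_n = 0.75×0.6×450×6×128 = 155.5 kN; take 138.2 kN (yield).
Tension yield (gross): A_g = 42×6 = 252 mm². φR_n = 0.90 × 300 × 252 = 68.0 kN.
Governing: min(99.8, 138.2, 68.0) = 68.0 kN → gross-section yield.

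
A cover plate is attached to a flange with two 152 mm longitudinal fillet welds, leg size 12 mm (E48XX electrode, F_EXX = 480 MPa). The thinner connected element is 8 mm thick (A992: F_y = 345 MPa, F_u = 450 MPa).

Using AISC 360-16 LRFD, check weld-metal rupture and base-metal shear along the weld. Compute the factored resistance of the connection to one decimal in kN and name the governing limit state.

492.5 kN (base-metal shear governs)

Weld metal: throat = 0.707×12 = 8.484 mm, L = 2×152 = 304 mm. φR_n = 0.75 × 0.6 × 480 × 8.484 × 304 = 557.1 kN.
Base metal shear (8 mm plate): yield φR_n = 1.0×0.6×345×8×304 = 503.4 kN; rupture φR_n = 0.75×0.6×450×8×304 = 492.5 kN; take 492.5 kN (rupture).
Governing: min(557.1, 492.5) = 492.5 kN → base-metal shear.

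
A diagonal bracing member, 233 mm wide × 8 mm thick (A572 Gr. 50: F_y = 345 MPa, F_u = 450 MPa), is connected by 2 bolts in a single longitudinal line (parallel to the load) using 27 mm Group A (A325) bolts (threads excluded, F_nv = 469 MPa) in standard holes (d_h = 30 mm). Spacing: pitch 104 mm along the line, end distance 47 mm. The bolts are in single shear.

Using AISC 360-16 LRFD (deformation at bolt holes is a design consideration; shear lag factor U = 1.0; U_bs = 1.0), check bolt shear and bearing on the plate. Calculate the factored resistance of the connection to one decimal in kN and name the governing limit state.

Bolt shear: A_b = π(27)²/4 = 572.56 mm². φR_n = 0.75 × 469 × 572.56 × 2 × 1 = 402.8 kN.
Bearing (8 mm plate, F_u = 450 MPa): end bolts L_c = 47 − 30/2 = 32, R_n = min(1.2×32×8×450, 2.4×27×8×450) = 138.24 kN/bolt; interior L_c = 104 − 30 = 74, R_n = 233.28 kN/bolt. φR_n = 0.75 × (1×138.24 + 1×233.28) = 278.6 kN.
Governing: min(402.8, 278.6) = 278.6 kN → bearing.

278.6 kN (bearing governs)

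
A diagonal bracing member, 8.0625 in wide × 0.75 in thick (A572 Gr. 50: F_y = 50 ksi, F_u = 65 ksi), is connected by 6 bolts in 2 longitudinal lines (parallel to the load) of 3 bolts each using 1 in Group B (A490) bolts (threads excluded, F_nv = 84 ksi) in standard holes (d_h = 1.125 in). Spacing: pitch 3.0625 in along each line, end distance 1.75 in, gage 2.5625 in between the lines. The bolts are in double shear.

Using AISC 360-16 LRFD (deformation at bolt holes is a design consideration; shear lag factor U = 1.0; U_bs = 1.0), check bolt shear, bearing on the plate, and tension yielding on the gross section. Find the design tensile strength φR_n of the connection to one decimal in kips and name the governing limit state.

272.1 kips (gross-section yield governs)

Bolt shear: A_b = π(1)²/4 = 0.7854 in². φR_n = 0.75 × 84 × 0.7854 × 6 × 2 = 593.8 kips.
Bearing (0.75 in plate, F_u = 65 ksi): end bolts L_c = 1.75 − 1.125/2 = 1.1875, R_n = min(1.2×1.1875×0.75×65, 2.4×1×0.75×65) = 69.469 kips/bolt; interior L_c = 3.0625 − 1.125 = 1.9375, R_n = 113.34 kips/bolt. φR_n = 0.75 × (2×69.469 + 4×113.34) = 444.2 kips.
Tension yield (gross): A_g = 8.0625×0.75 = 6.0469 in². φR_n = 0.90 × 50 × 6.0469 = 272.1 kips.
Governing: min(593.8, 444.2, 272.1) = 272.1 kips → gross-section yield.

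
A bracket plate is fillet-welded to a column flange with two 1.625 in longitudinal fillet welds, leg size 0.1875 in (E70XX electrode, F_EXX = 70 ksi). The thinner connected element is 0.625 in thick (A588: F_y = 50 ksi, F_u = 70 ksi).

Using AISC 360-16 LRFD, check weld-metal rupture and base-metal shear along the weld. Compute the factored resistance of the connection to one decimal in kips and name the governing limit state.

Weld metal: throat = 0.707×0.1875 = 0.13256 in, L = 2×1.625 = 3.25 in. φR_n = 0.75 × 0.6 × 70 × 0.13256 × 3.25 = 13.6 kips.
Base metal shear (0.625 in plate): yield φR_n = 1.0×0.6×50×0.625×3.25 = 60.9 kips; rupture φR_n = 0.75×0.6×70×0.625×3.25 = 64.0 kips; take 60.9 kips (yield).
Governing: min(13.6, 60.9) = 13.6 kips → weld metal.

13.6 kips (weld metal governs)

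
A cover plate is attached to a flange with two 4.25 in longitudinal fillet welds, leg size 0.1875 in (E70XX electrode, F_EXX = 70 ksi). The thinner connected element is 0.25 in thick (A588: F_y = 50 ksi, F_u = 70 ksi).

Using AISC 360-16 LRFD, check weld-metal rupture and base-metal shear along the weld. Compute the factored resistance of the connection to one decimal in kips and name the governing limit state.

35.5 kips (weld metal governs)

Weld metal: throat = 0.707×0.1875 = 0.13256 in, L = 2×4.25 = 8.5 in. φR_n = 0.75 × 0.6 × 70 × 0.13256 × 8.5 = 35.5 kips.
Base metal shear (0.25 in plate): yield φR_n = 1.0×0.6×50×0.25×8.5 = 63.8 kips; rupture φR_n = 0.75×0.6×70×0.25×8.5 = 66.9 kips; take 63.8 kips (yield).
Governing: min(35.5, 63.8) = 35.5 kips → weld metal.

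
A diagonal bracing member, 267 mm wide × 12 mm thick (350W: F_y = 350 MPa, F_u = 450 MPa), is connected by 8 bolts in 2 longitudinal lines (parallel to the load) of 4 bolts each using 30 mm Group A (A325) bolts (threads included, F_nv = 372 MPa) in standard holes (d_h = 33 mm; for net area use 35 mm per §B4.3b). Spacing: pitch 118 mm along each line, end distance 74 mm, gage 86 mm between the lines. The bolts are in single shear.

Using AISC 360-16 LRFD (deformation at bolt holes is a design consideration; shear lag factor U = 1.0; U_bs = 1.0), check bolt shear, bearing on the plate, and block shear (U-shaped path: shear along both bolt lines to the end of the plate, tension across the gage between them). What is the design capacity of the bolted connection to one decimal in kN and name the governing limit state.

Bolt shear: A_b = π(30)²/4 = 706.86 mm². φR_n = 0.75 × 372 × 706.86 × 8 × 1 = 1577.7 kN.
Bearing (12 mm plate, F_u = 450 MPa): end bolts L_c = 74 − 33/2 = 57.5, R_n = min(1.2×57.5×12×450, 2.4×30×12×450) = 372.6 kN/bolt; interior L_c = 118 − 33 = 85, R_n = 388.8 kN/bolt. φR_n = 0.75 × (2×372.6 + 6×388.8) = 2308.5 kN.
Block shear: shear path 2×[74+3×118] = 2×428 mm, A_gv = 10272, A_nv = 2×(428 − 3.5×35)×12 = 7332 mm²; tension across gage: (86 − 1×35)×12 = 612 mm². R_n = min(0.6×450×7332, 0.6×350×10272) + 1.0×450×612 = min(1979.6, 2157.1) + 275.4 = 2255 kN. φR_n = 0.75 × 2255 = 1691.3 kN.
Governing: min(1577.7, 2308.5, 1691.3) = 1577.7 kN → bolt shear.

1577.7 kN (bolt shear governs)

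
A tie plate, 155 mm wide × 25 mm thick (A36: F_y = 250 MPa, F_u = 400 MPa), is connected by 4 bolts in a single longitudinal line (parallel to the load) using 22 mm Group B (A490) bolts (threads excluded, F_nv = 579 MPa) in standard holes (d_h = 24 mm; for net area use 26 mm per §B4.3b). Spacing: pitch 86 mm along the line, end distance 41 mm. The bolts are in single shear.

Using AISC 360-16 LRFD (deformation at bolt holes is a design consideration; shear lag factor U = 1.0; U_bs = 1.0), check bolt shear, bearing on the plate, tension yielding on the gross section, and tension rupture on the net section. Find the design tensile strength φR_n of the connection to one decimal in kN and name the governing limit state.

660.3 kN (bolt shear governs)

Bolt shear: A_b = π(22)²/4 = 380.13 mm². φR_n = 0.75 × 579 × 380.13 × 4 × 1 = 660.3 kN.
Bearing (25 mm plate, F_u = 400 MPa): end bolts L_c = 41 − 24/2 = 29, R_n = min(1.2×29×25×400, 2.4×22×25×400) = 348 kN/bolt; interior L_c = 86 − 24 = 62, R_n = 528 kN/bolt. φR_n = 0.75 × (1×348 + 3×528) = 1449.0 kN.
Tension yield (gross): A_g = 155×25 = 3875 mm². φR_n = 0.90 × 250 × 3875 = 871.9 kN.
Tension rupture (net): A_n = (155 − 1×26)×25 = 3225 mm² (U = 1.0, A_e = A_n). φR_n = 0.75 × 400 × 3225 = 967.5 kN.
Governing: min(660.3, 1449.0, 871.9, 967.5) = 660.3 kN → bolt shear.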